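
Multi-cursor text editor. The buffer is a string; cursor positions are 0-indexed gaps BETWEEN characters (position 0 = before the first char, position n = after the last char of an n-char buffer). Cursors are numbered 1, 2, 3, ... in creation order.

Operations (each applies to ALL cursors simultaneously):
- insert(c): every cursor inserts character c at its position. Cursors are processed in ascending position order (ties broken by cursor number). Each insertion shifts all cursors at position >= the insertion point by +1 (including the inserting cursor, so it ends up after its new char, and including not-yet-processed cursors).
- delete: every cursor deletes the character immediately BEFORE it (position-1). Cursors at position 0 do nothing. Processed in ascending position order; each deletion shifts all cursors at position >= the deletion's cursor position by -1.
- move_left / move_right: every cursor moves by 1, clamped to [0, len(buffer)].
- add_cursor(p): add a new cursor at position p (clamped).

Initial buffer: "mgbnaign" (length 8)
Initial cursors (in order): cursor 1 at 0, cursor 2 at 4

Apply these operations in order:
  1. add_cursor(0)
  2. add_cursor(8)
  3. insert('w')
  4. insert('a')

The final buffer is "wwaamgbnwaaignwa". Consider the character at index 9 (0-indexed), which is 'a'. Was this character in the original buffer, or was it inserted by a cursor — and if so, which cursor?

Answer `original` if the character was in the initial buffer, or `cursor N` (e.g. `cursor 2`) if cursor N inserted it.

Answer: cursor 2

Derivation:
After op 1 (add_cursor(0)): buffer="mgbnaign" (len 8), cursors c1@0 c3@0 c2@4, authorship ........
After op 2 (add_cursor(8)): buffer="mgbnaign" (len 8), cursors c1@0 c3@0 c2@4 c4@8, authorship ........
After op 3 (insert('w')): buffer="wwmgbnwaignw" (len 12), cursors c1@2 c3@2 c2@7 c4@12, authorship 13....2....4
After op 4 (insert('a')): buffer="wwaamgbnwaaignwa" (len 16), cursors c1@4 c3@4 c2@10 c4@16, authorship 1313....22....44
Authorship (.=original, N=cursor N): 1 3 1 3 . . . . 2 2 . . . . 4 4
Index 9: author = 2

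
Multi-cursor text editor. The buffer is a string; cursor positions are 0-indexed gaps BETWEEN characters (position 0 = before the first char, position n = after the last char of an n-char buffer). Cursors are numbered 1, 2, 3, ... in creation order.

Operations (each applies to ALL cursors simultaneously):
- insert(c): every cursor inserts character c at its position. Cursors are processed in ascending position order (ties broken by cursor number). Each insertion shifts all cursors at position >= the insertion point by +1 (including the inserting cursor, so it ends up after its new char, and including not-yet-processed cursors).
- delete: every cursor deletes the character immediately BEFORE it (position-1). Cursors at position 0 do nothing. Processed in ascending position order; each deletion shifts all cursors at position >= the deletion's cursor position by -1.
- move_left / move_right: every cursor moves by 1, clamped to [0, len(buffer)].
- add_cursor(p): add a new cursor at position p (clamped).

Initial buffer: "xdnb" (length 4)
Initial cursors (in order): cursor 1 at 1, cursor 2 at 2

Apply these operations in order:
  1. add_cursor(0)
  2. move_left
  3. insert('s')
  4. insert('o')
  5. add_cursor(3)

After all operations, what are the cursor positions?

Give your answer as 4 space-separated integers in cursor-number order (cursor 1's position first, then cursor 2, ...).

After op 1 (add_cursor(0)): buffer="xdnb" (len 4), cursors c3@0 c1@1 c2@2, authorship ....
After op 2 (move_left): buffer="xdnb" (len 4), cursors c1@0 c3@0 c2@1, authorship ....
After op 3 (insert('s')): buffer="ssxsdnb" (len 7), cursors c1@2 c3@2 c2@4, authorship 13.2...
After op 4 (insert('o')): buffer="ssooxsodnb" (len 10), cursors c1@4 c3@4 c2@7, authorship 1313.22...
After op 5 (add_cursor(3)): buffer="ssooxsodnb" (len 10), cursors c4@3 c1@4 c3@4 c2@7, authorship 1313.22...

Answer: 4 7 4 3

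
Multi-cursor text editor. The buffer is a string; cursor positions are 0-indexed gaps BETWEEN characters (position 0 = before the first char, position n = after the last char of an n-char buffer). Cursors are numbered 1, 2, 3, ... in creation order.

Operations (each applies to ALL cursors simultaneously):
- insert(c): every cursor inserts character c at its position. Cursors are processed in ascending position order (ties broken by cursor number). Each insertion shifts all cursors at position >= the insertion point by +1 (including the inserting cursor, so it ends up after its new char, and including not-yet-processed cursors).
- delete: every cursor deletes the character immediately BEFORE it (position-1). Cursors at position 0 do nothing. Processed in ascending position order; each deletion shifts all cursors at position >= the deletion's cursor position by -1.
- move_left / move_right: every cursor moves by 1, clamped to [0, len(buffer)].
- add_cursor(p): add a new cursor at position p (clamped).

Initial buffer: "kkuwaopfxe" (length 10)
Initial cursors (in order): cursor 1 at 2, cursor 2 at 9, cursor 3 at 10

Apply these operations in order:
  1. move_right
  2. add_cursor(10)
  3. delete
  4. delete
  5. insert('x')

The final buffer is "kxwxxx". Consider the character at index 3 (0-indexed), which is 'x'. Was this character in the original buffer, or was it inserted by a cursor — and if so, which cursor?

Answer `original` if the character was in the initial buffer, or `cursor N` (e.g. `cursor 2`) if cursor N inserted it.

Answer: cursor 2

Derivation:
After op 1 (move_right): buffer="kkuwaopfxe" (len 10), cursors c1@3 c2@10 c3@10, authorship ..........
After op 2 (add_cursor(10)): buffer="kkuwaopfxe" (len 10), cursors c1@3 c2@10 c3@10 c4@10, authorship ..........
After op 3 (delete): buffer="kkwaop" (len 6), cursors c1@2 c2@6 c3@6 c4@6, authorship ......
After op 4 (delete): buffer="kw" (len 2), cursors c1@1 c2@2 c3@2 c4@2, authorship ..
After op 5 (insert('x')): buffer="kxwxxx" (len 6), cursors c1@2 c2@6 c3@6 c4@6, authorship .1.234
Authorship (.=original, N=cursor N): . 1 . 2 3 4
Index 3: author = 2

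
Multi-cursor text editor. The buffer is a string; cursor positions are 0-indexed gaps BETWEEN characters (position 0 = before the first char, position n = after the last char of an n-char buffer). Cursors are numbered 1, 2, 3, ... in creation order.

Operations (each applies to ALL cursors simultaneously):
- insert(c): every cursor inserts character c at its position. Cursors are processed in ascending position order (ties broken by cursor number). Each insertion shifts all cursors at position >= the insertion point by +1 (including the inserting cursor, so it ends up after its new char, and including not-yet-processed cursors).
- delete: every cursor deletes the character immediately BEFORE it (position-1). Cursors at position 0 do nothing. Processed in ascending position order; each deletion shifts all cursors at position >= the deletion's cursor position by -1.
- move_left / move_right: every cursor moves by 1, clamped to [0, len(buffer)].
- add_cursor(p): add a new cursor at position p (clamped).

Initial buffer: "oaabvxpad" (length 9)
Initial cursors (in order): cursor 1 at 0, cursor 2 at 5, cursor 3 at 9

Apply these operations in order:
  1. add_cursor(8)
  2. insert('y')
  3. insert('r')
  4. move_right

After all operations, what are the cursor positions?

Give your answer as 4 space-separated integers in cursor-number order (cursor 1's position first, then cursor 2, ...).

Answer: 3 10 17 15

Derivation:
After op 1 (add_cursor(8)): buffer="oaabvxpad" (len 9), cursors c1@0 c2@5 c4@8 c3@9, authorship .........
After op 2 (insert('y')): buffer="yoaabvyxpaydy" (len 13), cursors c1@1 c2@7 c4@11 c3@13, authorship 1.....2...4.3
After op 3 (insert('r')): buffer="yroaabvyrxpayrdyr" (len 17), cursors c1@2 c2@9 c4@14 c3@17, authorship 11.....22...44.33
After op 4 (move_right): buffer="yroaabvyrxpayrdyr" (len 17), cursors c1@3 c2@10 c4@15 c3@17, authorship 11.....22...44.33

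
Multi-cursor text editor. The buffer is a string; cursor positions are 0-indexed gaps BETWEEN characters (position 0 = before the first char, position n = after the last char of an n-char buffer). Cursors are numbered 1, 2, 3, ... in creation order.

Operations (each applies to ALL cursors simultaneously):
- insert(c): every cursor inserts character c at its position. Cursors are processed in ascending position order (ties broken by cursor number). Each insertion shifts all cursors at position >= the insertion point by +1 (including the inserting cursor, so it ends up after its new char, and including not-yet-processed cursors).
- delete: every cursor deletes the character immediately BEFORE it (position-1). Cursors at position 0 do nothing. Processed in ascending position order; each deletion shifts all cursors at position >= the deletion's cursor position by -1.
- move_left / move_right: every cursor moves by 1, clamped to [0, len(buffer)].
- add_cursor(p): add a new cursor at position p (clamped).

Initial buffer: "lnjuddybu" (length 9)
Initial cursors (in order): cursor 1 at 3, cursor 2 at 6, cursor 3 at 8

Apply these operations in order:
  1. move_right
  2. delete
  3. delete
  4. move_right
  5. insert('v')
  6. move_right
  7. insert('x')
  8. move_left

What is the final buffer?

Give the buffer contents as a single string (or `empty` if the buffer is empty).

Answer: lndvvvxxx

Derivation:
After op 1 (move_right): buffer="lnjuddybu" (len 9), cursors c1@4 c2@7 c3@9, authorship .........
After op 2 (delete): buffer="lnjddb" (len 6), cursors c1@3 c2@5 c3@6, authorship ......
After op 3 (delete): buffer="lnd" (len 3), cursors c1@2 c2@3 c3@3, authorship ...
After op 4 (move_right): buffer="lnd" (len 3), cursors c1@3 c2@3 c3@3, authorship ...
After op 5 (insert('v')): buffer="lndvvv" (len 6), cursors c1@6 c2@6 c3@6, authorship ...123
After op 6 (move_right): buffer="lndvvv" (len 6), cursors c1@6 c2@6 c3@6, authorship ...123
After op 7 (insert('x')): buffer="lndvvvxxx" (len 9), cursors c1@9 c2@9 c3@9, authorship ...123123
After op 8 (move_left): buffer="lndvvvxxx" (len 9), cursors c1@8 c2@8 c3@8, authorship ...123123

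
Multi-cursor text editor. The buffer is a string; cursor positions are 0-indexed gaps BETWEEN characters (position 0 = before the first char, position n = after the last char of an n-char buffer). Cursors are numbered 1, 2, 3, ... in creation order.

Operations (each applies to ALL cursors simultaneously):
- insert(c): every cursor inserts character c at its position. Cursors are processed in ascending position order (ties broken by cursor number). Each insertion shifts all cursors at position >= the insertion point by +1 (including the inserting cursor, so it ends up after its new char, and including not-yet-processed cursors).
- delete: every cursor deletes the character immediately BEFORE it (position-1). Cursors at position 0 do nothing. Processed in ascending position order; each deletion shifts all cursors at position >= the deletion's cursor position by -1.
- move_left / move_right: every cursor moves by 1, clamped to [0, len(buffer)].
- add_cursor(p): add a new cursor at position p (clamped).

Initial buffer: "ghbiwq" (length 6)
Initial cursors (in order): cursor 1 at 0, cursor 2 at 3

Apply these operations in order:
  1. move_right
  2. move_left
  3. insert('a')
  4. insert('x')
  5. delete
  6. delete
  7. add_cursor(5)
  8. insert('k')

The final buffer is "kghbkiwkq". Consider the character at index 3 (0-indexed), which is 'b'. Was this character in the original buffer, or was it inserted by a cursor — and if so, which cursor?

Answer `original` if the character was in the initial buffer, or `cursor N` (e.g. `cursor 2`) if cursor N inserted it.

Answer: original

Derivation:
After op 1 (move_right): buffer="ghbiwq" (len 6), cursors c1@1 c2@4, authorship ......
After op 2 (move_left): buffer="ghbiwq" (len 6), cursors c1@0 c2@3, authorship ......
After op 3 (insert('a')): buffer="aghbaiwq" (len 8), cursors c1@1 c2@5, authorship 1...2...
After op 4 (insert('x')): buffer="axghbaxiwq" (len 10), cursors c1@2 c2@7, authorship 11...22...
After op 5 (delete): buffer="aghbaiwq" (len 8), cursors c1@1 c2@5, authorship 1...2...
After op 6 (delete): buffer="ghbiwq" (len 6), cursors c1@0 c2@3, authorship ......
After op 7 (add_cursor(5)): buffer="ghbiwq" (len 6), cursors c1@0 c2@3 c3@5, authorship ......
After op 8 (insert('k')): buffer="kghbkiwkq" (len 9), cursors c1@1 c2@5 c3@8, authorship 1...2..3.
Authorship (.=original, N=cursor N): 1 . . . 2 . . 3 .
Index 3: author = original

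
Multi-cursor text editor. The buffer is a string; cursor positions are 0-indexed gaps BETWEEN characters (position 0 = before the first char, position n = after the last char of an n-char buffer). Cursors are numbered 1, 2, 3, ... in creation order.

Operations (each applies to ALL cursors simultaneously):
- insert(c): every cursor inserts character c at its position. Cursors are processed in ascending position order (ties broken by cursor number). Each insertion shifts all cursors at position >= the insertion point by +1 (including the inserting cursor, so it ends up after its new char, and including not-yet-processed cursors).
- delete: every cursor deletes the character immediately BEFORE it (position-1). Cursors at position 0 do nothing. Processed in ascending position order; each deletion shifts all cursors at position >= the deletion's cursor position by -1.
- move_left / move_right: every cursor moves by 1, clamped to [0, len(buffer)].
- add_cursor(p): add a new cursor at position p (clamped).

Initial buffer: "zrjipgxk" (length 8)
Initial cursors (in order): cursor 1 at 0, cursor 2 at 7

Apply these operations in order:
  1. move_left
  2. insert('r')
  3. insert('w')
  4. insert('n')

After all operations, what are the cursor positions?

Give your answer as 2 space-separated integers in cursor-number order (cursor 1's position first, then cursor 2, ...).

After op 1 (move_left): buffer="zrjipgxk" (len 8), cursors c1@0 c2@6, authorship ........
After op 2 (insert('r')): buffer="rzrjipgrxk" (len 10), cursors c1@1 c2@8, authorship 1......2..
After op 3 (insert('w')): buffer="rwzrjipgrwxk" (len 12), cursors c1@2 c2@10, authorship 11......22..
After op 4 (insert('n')): buffer="rwnzrjipgrwnxk" (len 14), cursors c1@3 c2@12, authorship 111......222..

Answer: 3 12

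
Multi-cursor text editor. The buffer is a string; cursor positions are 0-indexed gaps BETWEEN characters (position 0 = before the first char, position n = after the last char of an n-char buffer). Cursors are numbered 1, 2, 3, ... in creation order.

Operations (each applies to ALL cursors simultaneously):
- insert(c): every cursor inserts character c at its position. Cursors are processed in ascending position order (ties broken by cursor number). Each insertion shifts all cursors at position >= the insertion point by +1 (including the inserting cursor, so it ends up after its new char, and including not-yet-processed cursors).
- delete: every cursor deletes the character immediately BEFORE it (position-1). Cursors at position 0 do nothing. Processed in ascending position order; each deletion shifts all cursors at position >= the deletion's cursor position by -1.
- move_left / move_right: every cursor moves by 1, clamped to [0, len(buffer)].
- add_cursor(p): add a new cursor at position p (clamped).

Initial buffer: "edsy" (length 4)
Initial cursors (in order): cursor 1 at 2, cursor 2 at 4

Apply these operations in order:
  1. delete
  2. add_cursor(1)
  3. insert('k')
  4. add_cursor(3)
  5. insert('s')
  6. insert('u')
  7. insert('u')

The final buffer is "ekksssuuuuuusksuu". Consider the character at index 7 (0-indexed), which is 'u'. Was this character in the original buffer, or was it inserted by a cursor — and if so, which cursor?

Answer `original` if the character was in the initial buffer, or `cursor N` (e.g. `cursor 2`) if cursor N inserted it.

After op 1 (delete): buffer="es" (len 2), cursors c1@1 c2@2, authorship ..
After op 2 (add_cursor(1)): buffer="es" (len 2), cursors c1@1 c3@1 c2@2, authorship ..
After op 3 (insert('k')): buffer="ekksk" (len 5), cursors c1@3 c3@3 c2@5, authorship .13.2
After op 4 (add_cursor(3)): buffer="ekksk" (len 5), cursors c1@3 c3@3 c4@3 c2@5, authorship .13.2
After op 5 (insert('s')): buffer="ekkssssks" (len 9), cursors c1@6 c3@6 c4@6 c2@9, authorship .13134.22
After op 6 (insert('u')): buffer="ekksssuuusksu" (len 13), cursors c1@9 c3@9 c4@9 c2@13, authorship .13134134.222
After op 7 (insert('u')): buffer="ekksssuuuuuusksuu" (len 17), cursors c1@12 c3@12 c4@12 c2@17, authorship .13134134134.2222
Authorship (.=original, N=cursor N): . 1 3 1 3 4 1 3 4 1 3 4 . 2 2 2 2
Index 7: author = 3

Answer: cursor 3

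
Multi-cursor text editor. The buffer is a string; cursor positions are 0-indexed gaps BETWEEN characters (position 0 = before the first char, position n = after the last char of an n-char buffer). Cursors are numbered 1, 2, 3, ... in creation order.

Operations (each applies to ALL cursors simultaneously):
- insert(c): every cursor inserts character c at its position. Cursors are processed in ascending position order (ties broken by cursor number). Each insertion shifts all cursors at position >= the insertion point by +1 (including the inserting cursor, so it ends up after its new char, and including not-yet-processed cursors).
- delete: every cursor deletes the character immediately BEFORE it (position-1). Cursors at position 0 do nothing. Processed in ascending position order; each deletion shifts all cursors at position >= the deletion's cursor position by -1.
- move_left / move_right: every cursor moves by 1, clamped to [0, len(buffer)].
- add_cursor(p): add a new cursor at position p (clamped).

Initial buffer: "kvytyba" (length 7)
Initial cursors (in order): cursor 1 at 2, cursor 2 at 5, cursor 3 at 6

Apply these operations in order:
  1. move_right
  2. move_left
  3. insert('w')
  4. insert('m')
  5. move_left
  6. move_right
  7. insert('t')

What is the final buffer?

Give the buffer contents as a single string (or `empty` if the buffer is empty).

After op 1 (move_right): buffer="kvytyba" (len 7), cursors c1@3 c2@6 c3@7, authorship .......
After op 2 (move_left): buffer="kvytyba" (len 7), cursors c1@2 c2@5 c3@6, authorship .......
After op 3 (insert('w')): buffer="kvwytywbwa" (len 10), cursors c1@3 c2@7 c3@9, authorship ..1...2.3.
After op 4 (insert('m')): buffer="kvwmytywmbwma" (len 13), cursors c1@4 c2@9 c3@12, authorship ..11...22.33.
After op 5 (move_left): buffer="kvwmytywmbwma" (len 13), cursors c1@3 c2@8 c3@11, authorship ..11...22.33.
After op 6 (move_right): buffer="kvwmytywmbwma" (len 13), cursors c1@4 c2@9 c3@12, authorship ..11...22.33.
After op 7 (insert('t')): buffer="kvwmtytywmtbwmta" (len 16), cursors c1@5 c2@11 c3@15, authorship ..111...222.333.

Answer: kvwmtytywmtbwmta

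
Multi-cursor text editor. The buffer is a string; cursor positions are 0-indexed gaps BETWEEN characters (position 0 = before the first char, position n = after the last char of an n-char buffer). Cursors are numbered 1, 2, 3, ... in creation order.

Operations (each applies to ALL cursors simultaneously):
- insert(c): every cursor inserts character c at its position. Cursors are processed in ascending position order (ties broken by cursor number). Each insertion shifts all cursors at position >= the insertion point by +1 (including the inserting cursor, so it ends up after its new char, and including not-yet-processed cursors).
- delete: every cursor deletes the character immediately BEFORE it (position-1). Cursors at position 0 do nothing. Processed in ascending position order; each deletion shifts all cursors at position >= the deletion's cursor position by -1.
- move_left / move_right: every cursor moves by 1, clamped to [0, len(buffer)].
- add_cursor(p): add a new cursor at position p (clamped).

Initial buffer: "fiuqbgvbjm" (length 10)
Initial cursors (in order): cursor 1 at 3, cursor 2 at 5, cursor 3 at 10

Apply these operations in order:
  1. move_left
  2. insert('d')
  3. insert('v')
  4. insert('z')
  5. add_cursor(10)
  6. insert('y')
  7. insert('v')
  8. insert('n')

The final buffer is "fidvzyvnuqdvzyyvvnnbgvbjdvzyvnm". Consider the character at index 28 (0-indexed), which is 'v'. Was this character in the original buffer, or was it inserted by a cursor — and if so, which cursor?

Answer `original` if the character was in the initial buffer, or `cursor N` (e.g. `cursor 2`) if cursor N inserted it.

After op 1 (move_left): buffer="fiuqbgvbjm" (len 10), cursors c1@2 c2@4 c3@9, authorship ..........
After op 2 (insert('d')): buffer="fiduqdbgvbjdm" (len 13), cursors c1@3 c2@6 c3@12, authorship ..1..2.....3.
After op 3 (insert('v')): buffer="fidvuqdvbgvbjdvm" (len 16), cursors c1@4 c2@8 c3@15, authorship ..11..22.....33.
After op 4 (insert('z')): buffer="fidvzuqdvzbgvbjdvzm" (len 19), cursors c1@5 c2@10 c3@18, authorship ..111..222.....333.
After op 5 (add_cursor(10)): buffer="fidvzuqdvzbgvbjdvzm" (len 19), cursors c1@5 c2@10 c4@10 c3@18, authorship ..111..222.....333.
After op 6 (insert('y')): buffer="fidvzyuqdvzyybgvbjdvzym" (len 23), cursors c1@6 c2@13 c4@13 c3@22, authorship ..1111..22224.....3333.
After op 7 (insert('v')): buffer="fidvzyvuqdvzyyvvbgvbjdvzyvm" (len 27), cursors c1@7 c2@16 c4@16 c3@26, authorship ..11111..2222424.....33333.
After op 8 (insert('n')): buffer="fidvzyvnuqdvzyyvvnnbgvbjdvzyvnm" (len 31), cursors c1@8 c2@19 c4@19 c3@30, authorship ..111111..222242424.....333333.
Authorship (.=original, N=cursor N): . . 1 1 1 1 1 1 . . 2 2 2 2 4 2 4 2 4 . . . . . 3 3 3 3 3 3 .
Index 28: author = 3

Answer: cursor 3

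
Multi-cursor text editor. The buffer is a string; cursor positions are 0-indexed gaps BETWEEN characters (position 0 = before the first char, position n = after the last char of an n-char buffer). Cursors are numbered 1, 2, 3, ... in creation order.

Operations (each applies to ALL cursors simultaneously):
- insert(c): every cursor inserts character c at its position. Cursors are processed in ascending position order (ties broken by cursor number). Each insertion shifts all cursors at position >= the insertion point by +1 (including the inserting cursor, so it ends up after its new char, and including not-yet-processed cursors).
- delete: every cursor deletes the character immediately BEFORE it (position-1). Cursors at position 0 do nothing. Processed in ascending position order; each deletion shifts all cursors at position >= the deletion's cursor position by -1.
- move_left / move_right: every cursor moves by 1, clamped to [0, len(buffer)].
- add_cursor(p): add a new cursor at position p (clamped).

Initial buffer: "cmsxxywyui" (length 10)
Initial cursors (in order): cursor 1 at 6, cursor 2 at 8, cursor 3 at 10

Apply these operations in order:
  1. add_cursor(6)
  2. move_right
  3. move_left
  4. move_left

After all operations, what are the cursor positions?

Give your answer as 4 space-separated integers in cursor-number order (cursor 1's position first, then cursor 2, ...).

Answer: 5 7 8 5

Derivation:
After op 1 (add_cursor(6)): buffer="cmsxxywyui" (len 10), cursors c1@6 c4@6 c2@8 c3@10, authorship ..........
After op 2 (move_right): buffer="cmsxxywyui" (len 10), cursors c1@7 c4@7 c2@9 c3@10, authorship ..........
After op 3 (move_left): buffer="cmsxxywyui" (len 10), cursors c1@6 c4@6 c2@8 c3@9, authorship ..........
After op 4 (move_left): buffer="cmsxxywyui" (len 10), cursors c1@5 c4@5 c2@7 c3@8, authorship ..........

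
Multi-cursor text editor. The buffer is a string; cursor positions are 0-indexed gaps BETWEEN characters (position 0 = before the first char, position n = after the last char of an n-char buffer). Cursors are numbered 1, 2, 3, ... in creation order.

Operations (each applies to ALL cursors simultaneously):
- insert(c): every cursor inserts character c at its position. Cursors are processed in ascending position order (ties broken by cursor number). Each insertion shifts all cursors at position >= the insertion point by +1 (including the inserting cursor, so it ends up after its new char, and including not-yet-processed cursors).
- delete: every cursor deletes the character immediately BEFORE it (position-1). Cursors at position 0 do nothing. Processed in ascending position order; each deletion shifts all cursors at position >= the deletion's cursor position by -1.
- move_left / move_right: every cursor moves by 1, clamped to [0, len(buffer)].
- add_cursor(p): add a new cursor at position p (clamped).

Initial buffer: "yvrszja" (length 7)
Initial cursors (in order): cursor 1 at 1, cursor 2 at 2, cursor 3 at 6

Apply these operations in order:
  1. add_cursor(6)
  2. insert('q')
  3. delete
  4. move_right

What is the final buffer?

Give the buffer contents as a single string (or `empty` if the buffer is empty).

After op 1 (add_cursor(6)): buffer="yvrszja" (len 7), cursors c1@1 c2@2 c3@6 c4@6, authorship .......
After op 2 (insert('q')): buffer="yqvqrszjqqa" (len 11), cursors c1@2 c2@4 c3@10 c4@10, authorship .1.2....34.
After op 3 (delete): buffer="yvrszja" (len 7), cursors c1@1 c2@2 c3@6 c4@6, authorship .......
After op 4 (move_right): buffer="yvrszja" (len 7), cursors c1@2 c2@3 c3@7 c4@7, authorship .......

Answer: yvrszja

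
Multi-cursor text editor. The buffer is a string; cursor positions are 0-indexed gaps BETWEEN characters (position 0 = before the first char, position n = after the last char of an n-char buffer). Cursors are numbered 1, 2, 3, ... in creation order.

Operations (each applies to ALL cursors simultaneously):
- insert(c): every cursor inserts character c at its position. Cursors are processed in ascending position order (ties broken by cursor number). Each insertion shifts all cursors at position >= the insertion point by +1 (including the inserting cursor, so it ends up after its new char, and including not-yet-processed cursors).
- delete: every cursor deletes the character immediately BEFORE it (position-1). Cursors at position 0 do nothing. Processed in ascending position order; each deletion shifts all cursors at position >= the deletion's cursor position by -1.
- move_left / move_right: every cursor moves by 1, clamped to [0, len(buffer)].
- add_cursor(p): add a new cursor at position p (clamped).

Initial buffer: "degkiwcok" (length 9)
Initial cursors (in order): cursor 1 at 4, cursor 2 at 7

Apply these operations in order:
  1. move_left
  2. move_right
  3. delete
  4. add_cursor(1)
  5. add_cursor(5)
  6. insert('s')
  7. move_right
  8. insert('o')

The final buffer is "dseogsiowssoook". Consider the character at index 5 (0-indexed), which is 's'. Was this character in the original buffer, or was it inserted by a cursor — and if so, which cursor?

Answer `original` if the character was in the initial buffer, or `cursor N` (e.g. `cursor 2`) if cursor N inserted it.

Answer: cursor 1

Derivation:
After op 1 (move_left): buffer="degkiwcok" (len 9), cursors c1@3 c2@6, authorship .........
After op 2 (move_right): buffer="degkiwcok" (len 9), cursors c1@4 c2@7, authorship .........
After op 3 (delete): buffer="degiwok" (len 7), cursors c1@3 c2@5, authorship .......
After op 4 (add_cursor(1)): buffer="degiwok" (len 7), cursors c3@1 c1@3 c2@5, authorship .......
After op 5 (add_cursor(5)): buffer="degiwok" (len 7), cursors c3@1 c1@3 c2@5 c4@5, authorship .......
After op 6 (insert('s')): buffer="dsegsiwssok" (len 11), cursors c3@2 c1@5 c2@9 c4@9, authorship .3..1..24..
After op 7 (move_right): buffer="dsegsiwssok" (len 11), cursors c3@3 c1@6 c2@10 c4@10, authorship .3..1..24..
After op 8 (insert('o')): buffer="dseogsiowssoook" (len 15), cursors c3@4 c1@8 c2@14 c4@14, authorship .3.3.1.1.24.24.
Authorship (.=original, N=cursor N): . 3 . 3 . 1 . 1 . 2 4 . 2 4 .
Index 5: author = 1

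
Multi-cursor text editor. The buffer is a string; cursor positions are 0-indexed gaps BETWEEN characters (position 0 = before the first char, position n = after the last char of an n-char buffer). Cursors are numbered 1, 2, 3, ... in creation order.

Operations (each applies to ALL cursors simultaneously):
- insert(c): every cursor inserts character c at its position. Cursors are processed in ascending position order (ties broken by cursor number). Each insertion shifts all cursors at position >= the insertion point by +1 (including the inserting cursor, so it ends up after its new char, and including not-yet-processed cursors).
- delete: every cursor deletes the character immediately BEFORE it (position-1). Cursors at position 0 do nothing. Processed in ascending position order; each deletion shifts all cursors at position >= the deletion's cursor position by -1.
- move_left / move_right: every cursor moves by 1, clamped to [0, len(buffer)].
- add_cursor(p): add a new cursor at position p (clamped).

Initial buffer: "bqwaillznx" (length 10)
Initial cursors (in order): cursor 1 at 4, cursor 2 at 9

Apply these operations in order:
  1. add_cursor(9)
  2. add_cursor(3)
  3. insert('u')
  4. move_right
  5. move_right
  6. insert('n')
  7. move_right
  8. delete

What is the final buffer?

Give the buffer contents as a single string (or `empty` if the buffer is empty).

After op 1 (add_cursor(9)): buffer="bqwaillznx" (len 10), cursors c1@4 c2@9 c3@9, authorship ..........
After op 2 (add_cursor(3)): buffer="bqwaillznx" (len 10), cursors c4@3 c1@4 c2@9 c3@9, authorship ..........
After op 3 (insert('u')): buffer="bqwuauillznuux" (len 14), cursors c4@4 c1@6 c2@13 c3@13, authorship ...4.1.....23.
After op 4 (move_right): buffer="bqwuauillznuux" (len 14), cursors c4@5 c1@7 c2@14 c3@14, authorship ...4.1.....23.
After op 5 (move_right): buffer="bqwuauillznuux" (len 14), cursors c4@6 c1@8 c2@14 c3@14, authorship ...4.1.....23.
After op 6 (insert('n')): buffer="bqwuaunilnlznuuxnn" (len 18), cursors c4@7 c1@10 c2@18 c3@18, authorship ...4.14..1...23.23
After op 7 (move_right): buffer="bqwuaunilnlznuuxnn" (len 18), cursors c4@8 c1@11 c2@18 c3@18, authorship ...4.14..1...23.23
After op 8 (delete): buffer="bqwuaunlnznuux" (len 14), cursors c4@7 c1@9 c2@14 c3@14, authorship ...4.14.1..23.

Answer: bqwuaunlnznuux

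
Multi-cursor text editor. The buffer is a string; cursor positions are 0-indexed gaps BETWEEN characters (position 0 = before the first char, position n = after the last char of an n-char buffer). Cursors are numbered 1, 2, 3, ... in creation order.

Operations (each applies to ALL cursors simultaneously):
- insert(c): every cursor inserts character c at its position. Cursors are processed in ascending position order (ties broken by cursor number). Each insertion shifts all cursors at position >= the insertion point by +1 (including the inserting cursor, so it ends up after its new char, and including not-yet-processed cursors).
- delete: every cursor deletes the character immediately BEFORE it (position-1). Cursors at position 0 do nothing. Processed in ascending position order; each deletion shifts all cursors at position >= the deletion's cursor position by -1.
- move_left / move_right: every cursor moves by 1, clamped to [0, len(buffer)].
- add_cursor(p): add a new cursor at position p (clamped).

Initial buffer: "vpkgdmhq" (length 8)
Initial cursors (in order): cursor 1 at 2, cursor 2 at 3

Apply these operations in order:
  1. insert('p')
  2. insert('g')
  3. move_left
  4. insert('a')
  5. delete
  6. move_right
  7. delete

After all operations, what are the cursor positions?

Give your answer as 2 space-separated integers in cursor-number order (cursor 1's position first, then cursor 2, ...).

After op 1 (insert('p')): buffer="vppkpgdmhq" (len 10), cursors c1@3 c2@5, authorship ..1.2.....
After op 2 (insert('g')): buffer="vppgkpggdmhq" (len 12), cursors c1@4 c2@7, authorship ..11.22.....
After op 3 (move_left): buffer="vppgkpggdmhq" (len 12), cursors c1@3 c2@6, authorship ..11.22.....
After op 4 (insert('a')): buffer="vppagkpaggdmhq" (len 14), cursors c1@4 c2@8, authorship ..111.222.....
After op 5 (delete): buffer="vppgkpggdmhq" (len 12), cursors c1@3 c2@6, authorship ..11.22.....
After op 6 (move_right): buffer="vppgkpggdmhq" (len 12), cursors c1@4 c2@7, authorship ..11.22.....
After op 7 (delete): buffer="vppkpgdmhq" (len 10), cursors c1@3 c2@5, authorship ..1.2.....

Answer: 3 5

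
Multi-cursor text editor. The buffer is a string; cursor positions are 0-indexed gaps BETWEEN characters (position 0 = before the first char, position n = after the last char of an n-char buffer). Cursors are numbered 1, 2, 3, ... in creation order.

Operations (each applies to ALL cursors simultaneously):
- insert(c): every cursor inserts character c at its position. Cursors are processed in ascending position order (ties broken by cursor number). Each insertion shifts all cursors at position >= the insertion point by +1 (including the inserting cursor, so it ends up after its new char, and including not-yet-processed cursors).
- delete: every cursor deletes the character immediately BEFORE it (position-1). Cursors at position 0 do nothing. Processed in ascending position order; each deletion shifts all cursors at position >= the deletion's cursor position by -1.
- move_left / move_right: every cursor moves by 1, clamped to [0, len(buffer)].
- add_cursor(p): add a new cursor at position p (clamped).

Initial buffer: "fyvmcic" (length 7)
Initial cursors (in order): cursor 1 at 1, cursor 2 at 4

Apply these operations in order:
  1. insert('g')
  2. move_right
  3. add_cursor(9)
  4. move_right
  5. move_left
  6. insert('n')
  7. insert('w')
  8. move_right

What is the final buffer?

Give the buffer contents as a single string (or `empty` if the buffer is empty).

After op 1 (insert('g')): buffer="fgyvmgcic" (len 9), cursors c1@2 c2@6, authorship .1...2...
After op 2 (move_right): buffer="fgyvmgcic" (len 9), cursors c1@3 c2@7, authorship .1...2...
After op 3 (add_cursor(9)): buffer="fgyvmgcic" (len 9), cursors c1@3 c2@7 c3@9, authorship .1...2...
After op 4 (move_right): buffer="fgyvmgcic" (len 9), cursors c1@4 c2@8 c3@9, authorship .1...2...
After op 5 (move_left): buffer="fgyvmgcic" (len 9), cursors c1@3 c2@7 c3@8, authorship .1...2...
After op 6 (insert('n')): buffer="fgynvmgcninc" (len 12), cursors c1@4 c2@9 c3@11, authorship .1.1..2.2.3.
After op 7 (insert('w')): buffer="fgynwvmgcnwinwc" (len 15), cursors c1@5 c2@11 c3@14, authorship .1.11..2.22.33.
After op 8 (move_right): buffer="fgynwvmgcnwinwc" (len 15), cursors c1@6 c2@12 c3@15, authorship .1.11..2.22.33.

Answer: fgynwvmgcnwinwc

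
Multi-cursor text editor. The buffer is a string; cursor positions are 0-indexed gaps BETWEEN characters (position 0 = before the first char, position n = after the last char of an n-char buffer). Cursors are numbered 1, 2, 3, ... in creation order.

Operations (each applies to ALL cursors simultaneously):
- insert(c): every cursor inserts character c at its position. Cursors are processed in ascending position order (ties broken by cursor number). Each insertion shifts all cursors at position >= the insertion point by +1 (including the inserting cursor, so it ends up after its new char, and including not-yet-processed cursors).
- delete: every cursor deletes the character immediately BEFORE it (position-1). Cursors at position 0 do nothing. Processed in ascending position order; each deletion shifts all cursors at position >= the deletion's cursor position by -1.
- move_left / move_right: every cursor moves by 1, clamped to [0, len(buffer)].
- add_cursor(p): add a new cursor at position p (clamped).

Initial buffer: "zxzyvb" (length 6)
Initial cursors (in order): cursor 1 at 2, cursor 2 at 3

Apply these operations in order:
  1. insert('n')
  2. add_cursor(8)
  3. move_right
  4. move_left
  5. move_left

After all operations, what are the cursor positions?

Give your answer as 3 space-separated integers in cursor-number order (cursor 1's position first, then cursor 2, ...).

Answer: 2 4 6

Derivation:
After op 1 (insert('n')): buffer="zxnznyvb" (len 8), cursors c1@3 c2@5, authorship ..1.2...
After op 2 (add_cursor(8)): buffer="zxnznyvb" (len 8), cursors c1@3 c2@5 c3@8, authorship ..1.2...
After op 3 (move_right): buffer="zxnznyvb" (len 8), cursors c1@4 c2@6 c3@8, authorship ..1.2...
After op 4 (move_left): buffer="zxnznyvb" (len 8), cursors c1@3 c2@5 c3@7, authorship ..1.2...
After op 5 (move_left): buffer="zxnznyvb" (len 8), cursors c1@2 c2@4 c3@6, authorship ..1.2...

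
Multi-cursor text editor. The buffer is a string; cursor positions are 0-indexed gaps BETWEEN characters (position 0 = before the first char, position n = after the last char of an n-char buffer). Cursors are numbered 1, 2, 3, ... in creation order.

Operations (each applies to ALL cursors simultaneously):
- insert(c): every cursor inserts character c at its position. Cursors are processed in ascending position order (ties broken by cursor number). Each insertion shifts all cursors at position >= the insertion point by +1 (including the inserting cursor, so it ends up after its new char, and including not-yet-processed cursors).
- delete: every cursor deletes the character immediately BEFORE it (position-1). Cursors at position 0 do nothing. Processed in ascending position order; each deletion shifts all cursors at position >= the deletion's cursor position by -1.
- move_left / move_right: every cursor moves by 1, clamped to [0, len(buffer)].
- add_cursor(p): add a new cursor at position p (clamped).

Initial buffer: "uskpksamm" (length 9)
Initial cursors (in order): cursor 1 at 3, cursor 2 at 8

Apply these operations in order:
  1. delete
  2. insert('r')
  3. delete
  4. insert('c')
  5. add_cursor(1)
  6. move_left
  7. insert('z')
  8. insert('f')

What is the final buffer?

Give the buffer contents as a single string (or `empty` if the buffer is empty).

Answer: zfuszfcpksazfcm

Derivation:
After op 1 (delete): buffer="uspksam" (len 7), cursors c1@2 c2@6, authorship .......
After op 2 (insert('r')): buffer="usrpksarm" (len 9), cursors c1@3 c2@8, authorship ..1....2.
After op 3 (delete): buffer="uspksam" (len 7), cursors c1@2 c2@6, authorship .......
After op 4 (insert('c')): buffer="uscpksacm" (len 9), cursors c1@3 c2@8, authorship ..1....2.
After op 5 (add_cursor(1)): buffer="uscpksacm" (len 9), cursors c3@1 c1@3 c2@8, authorship ..1....2.
After op 6 (move_left): buffer="uscpksacm" (len 9), cursors c3@0 c1@2 c2@7, authorship ..1....2.
After op 7 (insert('z')): buffer="zuszcpksazcm" (len 12), cursors c3@1 c1@4 c2@10, authorship 3..11....22.
After op 8 (insert('f')): buffer="zfuszfcpksazfcm" (len 15), cursors c3@2 c1@6 c2@13, authorship 33..111....222.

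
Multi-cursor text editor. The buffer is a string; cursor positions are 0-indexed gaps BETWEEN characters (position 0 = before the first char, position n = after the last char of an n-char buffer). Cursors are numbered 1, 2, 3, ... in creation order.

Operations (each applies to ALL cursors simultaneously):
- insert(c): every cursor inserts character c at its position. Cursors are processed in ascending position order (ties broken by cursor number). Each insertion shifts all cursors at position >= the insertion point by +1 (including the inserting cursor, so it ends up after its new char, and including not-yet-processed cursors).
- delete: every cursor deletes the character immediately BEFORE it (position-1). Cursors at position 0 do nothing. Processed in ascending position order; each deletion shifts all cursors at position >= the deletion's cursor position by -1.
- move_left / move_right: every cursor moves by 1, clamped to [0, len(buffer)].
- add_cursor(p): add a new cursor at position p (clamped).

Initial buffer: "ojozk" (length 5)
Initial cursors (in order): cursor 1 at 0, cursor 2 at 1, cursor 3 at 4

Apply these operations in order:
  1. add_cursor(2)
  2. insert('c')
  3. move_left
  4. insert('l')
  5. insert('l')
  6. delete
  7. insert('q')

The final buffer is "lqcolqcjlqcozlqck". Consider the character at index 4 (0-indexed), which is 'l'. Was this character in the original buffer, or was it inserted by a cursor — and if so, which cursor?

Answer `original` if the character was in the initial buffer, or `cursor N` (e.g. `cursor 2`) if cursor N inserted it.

After op 1 (add_cursor(2)): buffer="ojozk" (len 5), cursors c1@0 c2@1 c4@2 c3@4, authorship .....
After op 2 (insert('c')): buffer="cocjcozck" (len 9), cursors c1@1 c2@3 c4@5 c3@8, authorship 1.2.4..3.
After op 3 (move_left): buffer="cocjcozck" (len 9), cursors c1@0 c2@2 c4@4 c3@7, authorship 1.2.4..3.
After op 4 (insert('l')): buffer="lcolcjlcozlck" (len 13), cursors c1@1 c2@4 c4@7 c3@11, authorship 11.22.44..33.
After op 5 (insert('l')): buffer="llcollcjllcozllck" (len 17), cursors c1@2 c2@6 c4@10 c3@15, authorship 111.222.444..333.
After op 6 (delete): buffer="lcolcjlcozlck" (len 13), cursors c1@1 c2@4 c4@7 c3@11, authorship 11.22.44..33.
After op 7 (insert('q')): buffer="lqcolqcjlqcozlqck" (len 17), cursors c1@2 c2@6 c4@10 c3@15, authorship 111.222.444..333.
Authorship (.=original, N=cursor N): 1 1 1 . 2 2 2 . 4 4 4 . . 3 3 3 .
Index 4: author = 2

Answer: cursor 2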